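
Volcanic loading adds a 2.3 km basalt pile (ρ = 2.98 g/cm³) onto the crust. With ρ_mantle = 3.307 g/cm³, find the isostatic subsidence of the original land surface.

Subaerial loading: s = t ρ_load / ρ_m.
s = 2.3 km × 2.98/3.307 = 2.07 km.

2.07 km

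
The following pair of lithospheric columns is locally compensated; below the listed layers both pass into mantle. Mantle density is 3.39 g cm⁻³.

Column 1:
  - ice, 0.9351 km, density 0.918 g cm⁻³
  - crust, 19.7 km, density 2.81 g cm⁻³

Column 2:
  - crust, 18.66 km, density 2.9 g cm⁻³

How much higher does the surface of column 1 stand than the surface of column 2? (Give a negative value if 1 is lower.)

1.36 km

For any compensation level in the mantle, the mantle terms cancel and isostasy reduces to e = (Σt_1 − Σt_2) − (Σ(ρt)_1 − Σ(ρt)_2) / ρ_m.
Σt_1 = 20.6351 km; Σt_2 = 18.66 km; Σ(ρt)_1 = 56.2154218; Σ(ρt)_2 = 54.114 (in km·g cm⁻³).
e = (20.6351 − 18.66) − (56.2154218 − 54.114) / 3.39 = 1.36 km.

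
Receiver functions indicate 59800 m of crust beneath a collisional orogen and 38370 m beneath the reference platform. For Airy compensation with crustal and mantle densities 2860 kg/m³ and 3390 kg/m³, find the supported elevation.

Excess crust Δ = 59800 m − 38370 m = 21430 m, split between elevation h and root r with h + r = Δ.
Airy balance ρ_c h = (ρ_m − ρ_c) r gives r = h ρ_c/(ρ_m − ρ_c), so h (1 + ρ_c/(ρ_m − ρ_c)) = Δ, i.e. h = Δ (ρ_m − ρ_c)/ρ_m.
h = 21430 m × 530/3390 = 3350 m.

3350 m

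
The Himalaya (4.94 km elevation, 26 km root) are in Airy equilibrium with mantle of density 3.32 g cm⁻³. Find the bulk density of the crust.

2.79 g cm⁻³

ρ_c h = (ρ_m − ρ_c) r → ρ_c (h + r) = ρ_m r → ρ_c = ρ_m r / (h + r).
ρ_c = 3.32 × 26 km / (4.94 km + 26 km) = 2.79 g cm⁻³.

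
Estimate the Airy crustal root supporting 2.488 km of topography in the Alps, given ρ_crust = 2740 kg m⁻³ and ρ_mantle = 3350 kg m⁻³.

In Airy isostatic equilibrium: the weight of the topography is balanced by the buoyancy of the root, ρ_c h = (ρ_m − ρ_c) r.
r = h · ρ_c / (ρ_m − ρ_c) = 2.488 km × 2740 / (3350 − 2740) = 11.2 km.

11.2 km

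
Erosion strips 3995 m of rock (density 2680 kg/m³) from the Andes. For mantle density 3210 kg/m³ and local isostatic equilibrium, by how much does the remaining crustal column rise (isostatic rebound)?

Unloading: uplift u = e ρ_c/ρ_m = 3995 m × 2680/3210 = 3340 m.

3340 m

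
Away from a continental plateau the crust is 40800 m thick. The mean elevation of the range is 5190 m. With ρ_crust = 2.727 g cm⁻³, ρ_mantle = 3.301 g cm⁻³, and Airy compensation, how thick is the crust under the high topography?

Root depth r = h ρ_c / (ρ_m − ρ_c) = 5190 m × 2.727 / 0.574 = 24660 m.
Total thickness = T + h + r = 40800 m + 5190 m + 24660 m = 70600 m.

70600 m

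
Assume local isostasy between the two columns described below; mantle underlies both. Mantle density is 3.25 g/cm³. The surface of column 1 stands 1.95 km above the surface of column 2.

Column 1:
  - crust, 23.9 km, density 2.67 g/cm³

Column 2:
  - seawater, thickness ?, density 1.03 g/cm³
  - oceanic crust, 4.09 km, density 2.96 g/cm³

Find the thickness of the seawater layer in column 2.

Take the compensation level at the base of the deeper column (depth z_c below the surface of column 1) and equate Σ ρ_i t_i down to z_c; mantle fills any gap and the z_c terms cancel.
Column 1: 23.9×2.67 + (z_c − 23.9)×3.25
Column 2: 1.95×0 + x×1.03 + 4.09×2.96 + (z_c − 1.95 − 4.09 − x)×3.25
The z_c×3.25 term appears on both sides and cancels. Collect the known terms of each column as K = Σ(ρt)_known − 3.25 × (depth of known layers): K_1 = 63.813 − 3.25×23.9 = −13.862; K_2 = 12.1064 − 3.25×(1.95 + 4.09) = −7.5236.
Balance: K_1 = K_2 − x×(3.25 − 1.03), so x = (K_2 − K_1)/(3.25 − 1.03) = 6.3384/2.22 = 2.86 km.

2.86 km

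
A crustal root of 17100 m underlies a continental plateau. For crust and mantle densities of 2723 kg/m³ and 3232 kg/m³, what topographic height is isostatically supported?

Balancing pressure at the compensation depth: ρ_c h = (ρ_m − ρ_c) r.
h = r (ρ_m − ρ_c) / ρ_c = 17100 m × (3232 − 2723) / 2723 = 3200 m.

3200 m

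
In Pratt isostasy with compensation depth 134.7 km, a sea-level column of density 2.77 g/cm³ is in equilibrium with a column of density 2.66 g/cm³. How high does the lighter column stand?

ρ_ref D = ρ (D + h) → h = D (ρ_ref − ρ)/ρ.
h = 134.7 km × (2.77 − 2.66)/2.66 = 5.57 km.

5.57 km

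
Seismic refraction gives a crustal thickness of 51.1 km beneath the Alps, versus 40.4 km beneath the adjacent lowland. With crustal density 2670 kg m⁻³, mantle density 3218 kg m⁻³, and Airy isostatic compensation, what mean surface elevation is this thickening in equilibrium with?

1.82 km

Excess crust Δ = 51.1 km − 40.4 km = 10.7 km, split between elevation h and root r with h + r = Δ.
Airy balance ρ_c h = (ρ_m − ρ_c) r gives r = h ρ_c/(ρ_m − ρ_c), so h (1 + ρ_c/(ρ_m − ρ_c)) = Δ, i.e. h = Δ (ρ_m − ρ_c)/ρ_m.
h = 10.7 km × 548/3218 = 1.82 km.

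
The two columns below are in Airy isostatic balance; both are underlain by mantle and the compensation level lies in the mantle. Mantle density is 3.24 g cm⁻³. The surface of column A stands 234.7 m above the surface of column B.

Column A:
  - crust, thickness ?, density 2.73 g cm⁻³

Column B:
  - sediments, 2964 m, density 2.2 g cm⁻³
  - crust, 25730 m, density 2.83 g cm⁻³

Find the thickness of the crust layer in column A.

Take the compensation level at the base of the deeper column (depth z_c below the surface of column A) and equate Σ ρ_i t_i down to z_c; mantle fills any gap and the z_c terms cancel.
Column A: x×2.73 + (z_c − 0 − x)×3.24
Column B: 234.7×0 + 2964×2.2 + 25730×2.83 + (z_c − 234.7 − 28694)×3.24
The z_c×3.24 term appears on both sides and cancels. Collect the known terms of each column as K = Σ(ρt)_known − 3.24 × (depth of known layers): K_A = 0 − 3.24×0 = 0; K_B = 79336.7 − 3.24×(234.7 + 28694) = −14392.288.
Balance: K_A − x×(3.24 − 2.73) = K_B, so x = (K_A − K_B)/(3.24 − 2.73) = 14392.3/0.51 = 28200 m.

28200 m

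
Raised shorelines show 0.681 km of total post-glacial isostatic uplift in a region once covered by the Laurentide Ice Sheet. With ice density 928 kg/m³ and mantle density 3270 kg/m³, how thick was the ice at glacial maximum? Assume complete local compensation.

u = t ρ_ice/ρ_m → t = u ρ_m/ρ_ice = 0.681 km × 3270/928 = 2.4 km.

2.4 km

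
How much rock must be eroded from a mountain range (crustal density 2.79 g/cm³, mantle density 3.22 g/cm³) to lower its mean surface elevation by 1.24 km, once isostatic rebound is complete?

Net drop Δ = e − u = e − e ρ_c/ρ_m = e (ρ_m − ρ_c)/ρ_m.
e = Δ ρ_m/(ρ_m − ρ_c) = 1.24 km × 3.22/0.43 = 9.29 km.

9.29 km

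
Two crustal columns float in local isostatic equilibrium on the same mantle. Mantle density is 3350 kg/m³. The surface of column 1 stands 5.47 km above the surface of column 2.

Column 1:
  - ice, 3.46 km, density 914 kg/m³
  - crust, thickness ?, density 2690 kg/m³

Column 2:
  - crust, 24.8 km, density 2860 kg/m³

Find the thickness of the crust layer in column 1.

Take the compensation level at the base of the deeper column (depth z_c below the surface of column 1) and equate Σ ρ_i t_i down to z_c; mantle fills any gap and the z_c terms cancel.
Column 1: 3.46×914 + x×2690 + (z_c − 3.46 − x)×3350
Column 2: 5.47×0 + 24.8×2860 + (z_c − 5.47 − 24.8)×3350
The z_c×3350 term appears on both sides and cancels. Collect the known terms of each column as K = Σ(ρt)_known − 3350 × (depth of known layers): K_1 = 3162.44 − 3350×3.46 = −8428.56; K_2 = 70928 − 3350×(5.47 + 24.8) = −30476.5.
Balance: K_1 − x×(3350 − 2690) = K_2, so x = (K_1 − K_2)/(3350 − 2690) = 22047.9/660 = 33.4 km.

33.4 km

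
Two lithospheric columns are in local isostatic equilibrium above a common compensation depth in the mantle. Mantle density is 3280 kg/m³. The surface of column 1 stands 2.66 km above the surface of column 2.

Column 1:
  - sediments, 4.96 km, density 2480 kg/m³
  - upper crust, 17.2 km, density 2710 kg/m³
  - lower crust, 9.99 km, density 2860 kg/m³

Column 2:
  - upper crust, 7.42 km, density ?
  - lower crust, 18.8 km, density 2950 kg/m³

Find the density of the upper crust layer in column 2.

Take the compensation level at the base of the deeper column (depth z_c below the surface of column 1) and equate Σ ρ_i t_i down to z_c; mantle fills any gap and the z_c terms cancel.
Column 1: 4.96×2480 + 17.2×2710 + 9.99×2860 + (z_c − 32.15)×3280
Column 2: 2.66×0 + 7.42×ρ + 18.8×2950 + (z_c − 2.66 − 26.22)×3280
The z_c×3280 term appears on both sides and cancels. Collect the known terms of each column as K = Σ(ρt)_known − 3280 × (depth of known layers): K_1 = 87484.2 − 3280×32.15 = −17967.8; K_2 = 55460 − 3280×(2.66 + 26.22) = −39266.4.
Balance: K_1 = K_2 + 7.42×ρ, so ρ = (K_1 − K_2)/7.42 = 21298.6/7.42 = 2870 kg/m³.

2870 kg/m³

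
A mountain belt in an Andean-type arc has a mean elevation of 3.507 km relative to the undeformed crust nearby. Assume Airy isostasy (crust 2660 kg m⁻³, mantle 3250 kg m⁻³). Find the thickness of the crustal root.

15.8 km

By Archimedes' principle applied to the lithosphere: the weight of the topography is balanced by the buoyancy of the root, ρ_c h = (ρ_m − ρ_c) r.
r = h · ρ_c / (ρ_m − ρ_c) = 3.507 km × 2660 / (3250 − 2660) = 15.8 km.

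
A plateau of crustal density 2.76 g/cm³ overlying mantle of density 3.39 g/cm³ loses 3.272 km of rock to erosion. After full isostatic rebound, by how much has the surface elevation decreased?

0.608 km

Rebound u = e ρ_c/ρ_m = 3.272 km × 2.76/3.39 = 2.664 km.
Net surface drop = e − u = 3.272 km − 2.664 km = e (ρ_m − ρ_c)/ρ_m = 0.608 km.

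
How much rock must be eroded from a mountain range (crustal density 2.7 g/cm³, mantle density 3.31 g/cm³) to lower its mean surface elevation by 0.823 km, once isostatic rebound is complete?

Net drop Δ = e − u = e − e ρ_c/ρ_m = e (ρ_m − ρ_c)/ρ_m.
e = Δ ρ_m/(ρ_m − ρ_c) = 0.823 km × 3.31/0.61 = 4.47 km.

4.47 km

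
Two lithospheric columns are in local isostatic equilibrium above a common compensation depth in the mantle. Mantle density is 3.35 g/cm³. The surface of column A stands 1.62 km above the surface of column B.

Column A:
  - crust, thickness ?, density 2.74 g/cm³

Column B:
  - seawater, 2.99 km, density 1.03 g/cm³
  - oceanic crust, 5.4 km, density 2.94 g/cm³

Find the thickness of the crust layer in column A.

Take the compensation level at the base of the deeper column (depth z_c below the surface of column A) and equate Σ ρ_i t_i down to z_c; mantle fills any gap and the z_c terms cancel.
Column A: x×2.74 + (z_c − 0 − x)×3.35
Column B: 1.62×0 + 2.99×1.03 + 5.4×2.94 + (z_c − 1.62 − 8.39)×3.35
The z_c×3.35 term appears on both sides and cancels. Collect the known terms of each column as K = Σ(ρt)_known − 3.35 × (depth of known layers): K_A = 0 − 3.35×0 = 0; K_B = 18.9557 − 3.35×(1.62 + 8.39) = −14.5778.
Balance: K_A − x×(3.35 − 2.74) = K_B, so x = (K_A − K_B)/(3.35 − 2.74) = 14.5778/0.61 = 23.9 km.

23.9 km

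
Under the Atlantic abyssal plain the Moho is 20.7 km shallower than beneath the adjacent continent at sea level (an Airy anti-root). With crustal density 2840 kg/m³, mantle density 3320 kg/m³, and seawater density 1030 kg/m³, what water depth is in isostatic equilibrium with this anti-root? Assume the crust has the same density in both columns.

5.49 km

Replacing a thickness d of crust by seawater at the top must be balanced by replacing crust with mantle at the base: d (ρ_c − ρ_w) = a (ρ_m − ρ_c).
d = a (ρ_m − ρ_c)/(ρ_c − ρ_w) = 20.7 km × 480/1810 = 5.49 km.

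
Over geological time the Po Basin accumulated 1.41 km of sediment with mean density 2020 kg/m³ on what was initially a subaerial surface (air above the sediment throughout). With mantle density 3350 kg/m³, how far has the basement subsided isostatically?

Subaerial load: s = t ρ_sed / ρ_m = 1.41 km × 2020/3350 = 0.85 km.

0.85 km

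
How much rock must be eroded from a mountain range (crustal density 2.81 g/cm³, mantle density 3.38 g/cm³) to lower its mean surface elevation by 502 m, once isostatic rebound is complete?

Net drop Δ = e − u = e − e ρ_c/ρ_m = e (ρ_m − ρ_c)/ρ_m.
e = Δ ρ_m/(ρ_m − ρ_c) = 502 m × 3.38/0.57 = 2980 m.

2980 m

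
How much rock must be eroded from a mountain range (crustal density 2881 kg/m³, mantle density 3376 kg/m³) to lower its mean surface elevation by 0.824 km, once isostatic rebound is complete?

Net drop Δ = e − u = e − e ρ_c/ρ_m = e (ρ_m − ρ_c)/ρ_m.
e = Δ ρ_m/(ρ_m − ρ_c) = 0.824 km × 3376/495 = 5.62 km.

5.62 km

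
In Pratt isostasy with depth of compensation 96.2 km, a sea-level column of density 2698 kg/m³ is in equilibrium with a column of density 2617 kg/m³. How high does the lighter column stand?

2.98 km

ρ_ref D = ρ (D + h) → h = D (ρ_ref − ρ)/ρ.
h = 96.2 km × (2698 − 2617)/2617 = 2.98 km.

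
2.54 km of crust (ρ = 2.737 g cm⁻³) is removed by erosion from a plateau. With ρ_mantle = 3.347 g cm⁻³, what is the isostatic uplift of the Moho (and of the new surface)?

Unloading: uplift u = e ρ_c/ρ_m = 2.54 km × 2.737/3.347 = 2.08 km.

2.08 km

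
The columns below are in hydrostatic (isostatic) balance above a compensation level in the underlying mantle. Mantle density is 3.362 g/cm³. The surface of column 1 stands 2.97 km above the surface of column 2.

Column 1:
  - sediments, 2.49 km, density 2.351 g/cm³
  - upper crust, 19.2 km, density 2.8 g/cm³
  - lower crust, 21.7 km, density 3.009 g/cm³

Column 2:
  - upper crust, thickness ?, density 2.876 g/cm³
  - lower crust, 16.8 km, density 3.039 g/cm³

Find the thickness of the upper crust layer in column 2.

Take the compensation level at the base of the deeper column (depth z_c below the surface of column 1) and equate Σ ρ_i t_i down to z_c; mantle fills any gap and the z_c terms cancel.
Column 1: 2.49×2.351 + 19.2×2.8 + 21.7×3.009 + (z_c − 43.39)×3.362
Column 2: 2.97×0 + x×2.876 + 16.8×3.039 + (z_c − 2.97 − 16.8 − x)×3.362
The z_c×3.362 term appears on both sides and cancels. Collect the known terms of each column as K = Σ(ρt)_known − 3.362 × (depth of known layers): K_1 = 124.90929 − 3.362×43.39 = −20.96789; K_2 = 51.0552 − 3.362×(2.97 + 16.8) = −15.41154.
Balance: K_1 = K_2 − x×(3.362 − 2.876), so x = (K_2 − K_1)/(3.362 − 2.876) = 5.55635/0.486 = 11.4 km.

11.4 km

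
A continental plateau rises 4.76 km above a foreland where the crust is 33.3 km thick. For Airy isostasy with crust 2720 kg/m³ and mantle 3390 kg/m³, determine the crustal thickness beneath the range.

Root depth r = h ρ_c / (ρ_m − ρ_c) = 4.76 km × 2720 / 670 = 19.32 km.
Total thickness = T + h + r = 33.3 km + 4.76 km + 19.32 km = 57.4 km.

57.4 km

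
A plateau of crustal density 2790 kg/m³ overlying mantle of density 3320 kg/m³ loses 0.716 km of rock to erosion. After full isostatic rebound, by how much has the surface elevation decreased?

Rebound u = e ρ_c/ρ_m = 0.716 km × 2790/3320 = 0.6017 km.
Net surface drop = e − u = 0.716 km − 0.6017 km = e (ρ_m − ρ_c)/ρ_m = 0.114 km.

0.114 km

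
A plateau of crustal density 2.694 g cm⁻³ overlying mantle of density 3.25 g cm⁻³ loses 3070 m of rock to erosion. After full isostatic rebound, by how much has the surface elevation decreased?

525 m

Rebound u = e ρ_c/ρ_m = 3070 m × 2.694/3.25 = 2545 m.
Net surface drop = e − u = 3070 m − 2545 m = e (ρ_m − ρ_c)/ρ_m = 525 m.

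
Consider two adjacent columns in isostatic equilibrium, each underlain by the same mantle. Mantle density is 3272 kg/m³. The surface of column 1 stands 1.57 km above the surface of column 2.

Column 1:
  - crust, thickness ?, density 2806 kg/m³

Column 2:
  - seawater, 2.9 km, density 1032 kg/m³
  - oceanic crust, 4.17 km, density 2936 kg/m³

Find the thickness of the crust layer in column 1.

Take the compensation level at the base of the deeper column (depth z_c below the surface of column 1) and equate Σ ρ_i t_i down to z_c; mantle fills any gap and the z_c terms cancel.
Column 1: x×2806 + (z_c − 0 − x)×3272
Column 2: 1.57×0 + 2.9×1032 + 4.17×2936 + (z_c − 1.57 − 7.07)×3272
The z_c×3272 term appears on both sides and cancels. Collect the known terms of each column as K = Σ(ρt)_known − 3272 × (depth of known layers): K_1 = 0 − 3272×0 = 0; K_2 = 15235.92 − 3272×(1.57 + 7.07) = −13034.16.
Balance: K_1 − x×(3272 − 2806) = K_2, so x = (K_1 − K_2)/(3272 − 2806) = 13034.2/466 = 28 km.

28 km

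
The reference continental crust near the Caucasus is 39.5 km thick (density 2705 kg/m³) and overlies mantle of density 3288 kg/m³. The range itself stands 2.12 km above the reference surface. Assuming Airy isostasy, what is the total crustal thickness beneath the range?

51.5 km

Root depth r = h ρ_c / (ρ_m − ρ_c) = 2.12 km × 2705 / 583 = 9.836 km.
Total thickness = T + h + r = 39.5 km + 2.12 km + 9.836 km = 51.5 km.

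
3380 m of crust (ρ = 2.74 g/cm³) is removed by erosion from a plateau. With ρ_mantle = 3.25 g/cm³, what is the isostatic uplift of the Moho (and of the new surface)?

2850 m

Unloading: uplift u = e ρ_c/ρ_m = 3380 m × 2.74/3.25 = 2850 m.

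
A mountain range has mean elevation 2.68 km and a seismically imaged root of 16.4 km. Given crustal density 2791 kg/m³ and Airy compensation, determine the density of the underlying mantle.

3250 kg/m³

Airy balance: ρ_c h = (ρ_m − ρ_c) r → ρ_m = ρ_c (1 + h/r).
ρ_m = 2791 × (1 + 2.68 km/16.4 km) = 3250 kg/m³.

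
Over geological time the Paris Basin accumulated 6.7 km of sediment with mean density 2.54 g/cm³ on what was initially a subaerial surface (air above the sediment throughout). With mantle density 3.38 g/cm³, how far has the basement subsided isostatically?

Subaerial load: s = t ρ_sed / ρ_m = 6.7 km × 2.54/3.38 = 5.03 km.

5.03 km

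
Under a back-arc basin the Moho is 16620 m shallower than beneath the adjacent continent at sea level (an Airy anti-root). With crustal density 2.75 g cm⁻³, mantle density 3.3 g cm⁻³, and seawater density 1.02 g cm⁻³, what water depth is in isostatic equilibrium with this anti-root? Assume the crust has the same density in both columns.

5280 m

Replacing a thickness d of crust by seawater at the top must be balanced by replacing crust with mantle at the base: d (ρ_c − ρ_w) = a (ρ_m − ρ_c).
d = a (ρ_m − ρ_c)/(ρ_c − ρ_w) = 16620 m × 0.55/1.73 = 5280 m.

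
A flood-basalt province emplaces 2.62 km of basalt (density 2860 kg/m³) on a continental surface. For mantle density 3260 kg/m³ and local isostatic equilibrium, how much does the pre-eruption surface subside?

Subaerial loading: s = t ρ_load / ρ_m.
s = 2.62 km × 2860/3260 = 2.3 km.

2.3 km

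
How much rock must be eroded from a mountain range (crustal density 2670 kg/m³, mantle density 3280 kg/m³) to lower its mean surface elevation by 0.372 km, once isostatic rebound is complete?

Net drop Δ = e − u = e − e ρ_c/ρ_m = e (ρ_m − ρ_c)/ρ_m.
e = Δ ρ_m/(ρ_m − ρ_c) = 0.372 km × 3280/610 = 2 km.

2 km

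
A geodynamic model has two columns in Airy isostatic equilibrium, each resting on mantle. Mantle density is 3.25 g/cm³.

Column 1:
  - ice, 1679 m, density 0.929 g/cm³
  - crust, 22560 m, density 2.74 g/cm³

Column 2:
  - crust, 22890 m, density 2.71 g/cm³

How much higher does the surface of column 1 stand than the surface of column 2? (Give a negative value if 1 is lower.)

936 m

For any compensation level in the mantle, the mantle terms cancel and isostasy reduces to e = (Σt_1 − Σt_2) − (Σ(ρt)_1 − Σ(ρt)_2) / ρ_m.
Σt_1 = 24239 m; Σt_2 = 22890 m; Σ(ρt)_1 = 63374.191; Σ(ρt)_2 = 62031.9 (in m·g/cm³).
e = (24239 − 22890) − (63374.191 − 62031.9) / 3.25 = 936 m.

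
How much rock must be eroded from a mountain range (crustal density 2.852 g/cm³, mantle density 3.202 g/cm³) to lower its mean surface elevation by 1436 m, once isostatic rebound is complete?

13100 m

Net drop Δ = e − u = e − e ρ_c/ρ_m = e (ρ_m − ρ_c)/ρ_m.
e = Δ ρ_m/(ρ_m − ρ_c) = 1436 m × 3.202/0.35 = 13100 m.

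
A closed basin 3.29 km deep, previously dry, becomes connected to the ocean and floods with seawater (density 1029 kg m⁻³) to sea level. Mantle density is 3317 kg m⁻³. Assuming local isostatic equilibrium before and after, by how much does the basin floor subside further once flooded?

After flooding the water column is d + s deep. Its weight must equal the weight of mantle displaced by the extra subsidence s: (d + s) ρ_w = s ρ_m.
s = d ρ_w / (ρ_m − ρ_w) = 3.29 km × 1029/(3317 − 1029) = 1.48 km.

1.48 km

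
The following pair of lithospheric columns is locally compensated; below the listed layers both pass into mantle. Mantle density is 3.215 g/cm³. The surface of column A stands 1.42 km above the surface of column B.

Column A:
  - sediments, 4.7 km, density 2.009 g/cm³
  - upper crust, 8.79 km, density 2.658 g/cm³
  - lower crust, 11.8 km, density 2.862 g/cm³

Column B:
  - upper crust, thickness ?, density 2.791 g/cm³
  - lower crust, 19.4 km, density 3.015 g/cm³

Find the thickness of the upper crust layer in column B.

14.8 km

Take the compensation level at the base of the deeper column (depth z_c below the surface of column A) and equate Σ ρ_i t_i down to z_c; mantle fills any gap and the z_c terms cancel.
Column A: 4.7×2.009 + 8.79×2.658 + 11.8×2.862 + (z_c − 25.29)×3.215
Column B: 1.42×0 + x×2.791 + 19.4×3.015 + (z_c − 1.42 − 19.4 − x)×3.215
The z_c×3.215 term appears on both sides and cancels. Collect the known terms of each column as K = Σ(ρt)_known − 3.215 × (depth of known layers): K_A = 66.57772 − 3.215×25.29 = −14.72963; K_B = 58.491 − 3.215×(1.42 + 19.4) = −8.4453.
Balance: K_A = K_B − x×(3.215 − 2.791), so x = (K_B − K_A)/(3.215 − 2.791) = 6.28433/0.424 = 14.8 km.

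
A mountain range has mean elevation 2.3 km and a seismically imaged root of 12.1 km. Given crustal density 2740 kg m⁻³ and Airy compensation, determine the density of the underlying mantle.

Airy balance: ρ_c h = (ρ_m − ρ_c) r → ρ_m = ρ_c (1 + h/r).
ρ_m = 2740 × (1 + 2.3 km/12.1 km) = 3260 kg m⁻³.

3260 kg m⁻³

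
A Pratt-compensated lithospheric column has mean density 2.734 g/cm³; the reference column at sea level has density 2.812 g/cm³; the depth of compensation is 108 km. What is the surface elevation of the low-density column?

ρ_ref D = ρ (D + h) → h = D (ρ_ref − ρ)/ρ.
h = 108 km × (2.812 − 2.734)/2.734 = 3.08 km.

3.08 km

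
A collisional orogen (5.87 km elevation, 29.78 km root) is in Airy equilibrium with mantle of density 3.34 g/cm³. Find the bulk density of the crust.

ρ_c h = (ρ_m − ρ_c) r → ρ_c (h + r) = ρ_m r → ρ_c = ρ_m r / (h + r).
ρ_c = 3.34 × 29.78 km / (5.87 km + 29.78 km) = 2.79 g/cm³.

2.79 g/cm³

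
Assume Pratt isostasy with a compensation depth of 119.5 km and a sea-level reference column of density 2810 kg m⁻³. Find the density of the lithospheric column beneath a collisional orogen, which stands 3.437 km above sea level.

Pratt balance: ρ_ref D = ρ (D + h).
ρ = ρ_ref D/(D + h) = 2810 × 119.5 km/(119.5 km + 3.437 km) = 2730 kg m⁻³.

2730 kg m⁻³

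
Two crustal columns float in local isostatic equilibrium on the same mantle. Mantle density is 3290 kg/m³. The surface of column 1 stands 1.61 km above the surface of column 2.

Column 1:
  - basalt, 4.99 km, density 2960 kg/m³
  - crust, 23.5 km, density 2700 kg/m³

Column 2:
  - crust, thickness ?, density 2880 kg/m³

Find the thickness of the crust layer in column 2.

24.9 km

Take the compensation level at the base of the deeper column (depth z_c below the surface of column 1) and equate Σ ρ_i t_i down to z_c; mantle fills any gap and the z_c terms cancel.
Column 1: 4.99×2960 + 23.5×2700 + (z_c − 28.49)×3290
Column 2: 1.61×0 + x×2880 + (z_c − 1.61 − 0 − x)×3290
The z_c×3290 term appears on both sides and cancels. Collect the known terms of each column as K = Σ(ρt)_known − 3290 × (depth of known layers): K_1 = 78220.4 − 3290×28.49 = −15511.7; K_2 = 0 − 3290×(1.61 + 0) = −5296.9.
Balance: K_1 = K_2 − x×(3290 − 2880), so x = (K_2 − K_1)/(3290 − 2880) = 10214.8/410 = 24.9 km.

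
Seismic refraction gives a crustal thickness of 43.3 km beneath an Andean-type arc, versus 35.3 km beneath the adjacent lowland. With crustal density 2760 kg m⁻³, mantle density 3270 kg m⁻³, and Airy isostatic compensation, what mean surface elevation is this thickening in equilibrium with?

Excess crust Δ = 43.3 km − 35.3 km = 8 km, split between elevation h and root r with h + r = Δ.
Airy balance ρ_c h = (ρ_m − ρ_c) r gives r = h ρ_c/(ρ_m − ρ_c), so h (1 + ρ_c/(ρ_m − ρ_c)) = Δ, i.e. h = Δ (ρ_m − ρ_c)/ρ_m.
h = 8 km × 510/3270 = 1.25 km.

1.25 km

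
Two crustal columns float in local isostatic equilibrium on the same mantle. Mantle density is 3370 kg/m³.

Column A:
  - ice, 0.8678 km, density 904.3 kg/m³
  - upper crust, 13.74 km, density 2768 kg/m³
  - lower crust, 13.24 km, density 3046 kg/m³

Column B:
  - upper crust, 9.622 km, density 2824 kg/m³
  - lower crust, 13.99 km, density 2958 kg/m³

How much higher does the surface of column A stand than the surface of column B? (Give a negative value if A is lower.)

1.09 km

For any compensation level in the mantle, the mantle terms cancel and isostasy reduces to e = (Σt_A − Σt_B) − (Σ(ρt)_A − Σ(ρt)_B) / ρ_m.
Σt_A = 27.8478 km; Σt_B = 23.612 km; Σ(ρt)_A = 79146.1115; Σ(ρt)_B = 68554.948 (in km·kg/m³).
e = (27.8478 − 23.612) − (79146.1115 − 68554.948) / 3370 = 1.09 km.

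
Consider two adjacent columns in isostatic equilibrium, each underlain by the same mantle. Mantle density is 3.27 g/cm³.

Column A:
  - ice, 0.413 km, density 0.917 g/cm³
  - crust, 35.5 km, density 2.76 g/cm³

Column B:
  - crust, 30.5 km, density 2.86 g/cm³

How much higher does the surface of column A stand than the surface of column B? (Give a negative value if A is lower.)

For any compensation level in the mantle, the mantle terms cancel and isostasy reduces to e = (Σt_A − Σt_B) − (Σ(ρt)_A − Σ(ρt)_B) / ρ_m.
Σt_A = 35.913 km; Σt_B = 30.5 km; Σ(ρt)_A = 98.358721; Σ(ρt)_B = 87.23 (in km·g/cm³).
e = (35.913 − 30.5) − (98.358721 − 87.23) / 3.27 = 2.01 km.

2.01 km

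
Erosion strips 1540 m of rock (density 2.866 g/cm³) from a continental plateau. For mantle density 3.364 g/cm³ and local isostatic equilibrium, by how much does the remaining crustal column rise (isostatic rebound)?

1310 m

Unloading: uplift u = e ρ_c/ρ_m = 1540 m × 2.866/3.364 = 1310 m.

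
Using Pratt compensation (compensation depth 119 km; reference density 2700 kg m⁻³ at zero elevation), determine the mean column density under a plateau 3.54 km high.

Pratt balance: ρ_ref D = ρ (D + h).
ρ = ρ_ref D/(D + h) = 2700 × 119 km/(119 km + 3.54 km) = 2620 kg m⁻³.

2620 kg m⁻³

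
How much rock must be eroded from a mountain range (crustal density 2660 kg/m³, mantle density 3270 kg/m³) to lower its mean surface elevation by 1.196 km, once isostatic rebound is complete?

Net drop Δ = e − u = e − e ρ_c/ρ_m = e (ρ_m − ρ_c)/ρ_m.
e = Δ ρ_m/(ρ_m − ρ_c) = 1.196 km × 3270/610 = 6.41 km.

6.41 km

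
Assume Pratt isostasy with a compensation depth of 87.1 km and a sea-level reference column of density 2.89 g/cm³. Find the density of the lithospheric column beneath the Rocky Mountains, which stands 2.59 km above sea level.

2.81 g/cm³

Pratt balance: ρ_ref D = ρ (D + h).
ρ = ρ_ref D/(D + h) = 2.89 × 87.1 km/(87.1 km + 2.59 km) = 2.81 g/cm³.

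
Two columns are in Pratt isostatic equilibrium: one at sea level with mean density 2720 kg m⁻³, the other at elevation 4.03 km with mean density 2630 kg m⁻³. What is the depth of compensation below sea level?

ρ_ref D = ρ (D + h) → D (ρ_ref − ρ) = ρ h.
D = ρ h/(ρ_ref − ρ) = 2630 × 4.03 km/(2720 − 2630) = 118 km.

118 km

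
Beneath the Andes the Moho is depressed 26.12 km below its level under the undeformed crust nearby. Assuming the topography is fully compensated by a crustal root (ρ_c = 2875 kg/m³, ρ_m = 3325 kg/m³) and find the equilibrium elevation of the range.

4.09 km

Isostatic balance requires: ρ_c h = (ρ_m − ρ_c) r.
h = r (ρ_m − ρ_c) / ρ_c = 26.12 km × (3325 − 2875) / 2875 = 4.09 km.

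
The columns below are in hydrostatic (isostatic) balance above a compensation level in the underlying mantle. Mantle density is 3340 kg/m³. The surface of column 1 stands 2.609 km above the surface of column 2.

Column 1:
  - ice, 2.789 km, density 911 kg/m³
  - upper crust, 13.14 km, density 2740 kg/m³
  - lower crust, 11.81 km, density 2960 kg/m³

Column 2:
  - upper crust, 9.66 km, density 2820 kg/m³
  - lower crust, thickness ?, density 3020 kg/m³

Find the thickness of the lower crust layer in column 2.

16.9 km

Take the compensation level at the base of the deeper column (depth z_c below the surface of column 1) and equate Σ ρ_i t_i down to z_c; mantle fills any gap and the z_c terms cancel.
Column 1: 2.789×911 + 13.14×2740 + 11.81×2960 + (z_c − 27.739)×3340
Column 2: 2.609×0 + 9.66×2820 + x×3020 + (z_c − 2.609 − 9.66 − x)×3340
The z_c×3340 term appears on both sides and cancels. Collect the known terms of each column as K = Σ(ρt)_known − 3340 × (depth of known layers): K_1 = 73501.979 − 3340×27.739 = −19146.281; K_2 = 27241.2 − 3340×(2.609 + 9.66) = −13737.26.
Balance: K_1 = K_2 − x×(3340 − 3020), so x = (K_2 − K_1)/(3340 − 3020) = 5409.02/320 = 16.9 km.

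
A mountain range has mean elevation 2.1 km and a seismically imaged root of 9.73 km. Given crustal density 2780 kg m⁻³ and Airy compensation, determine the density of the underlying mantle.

3380 kg m⁻³

Airy balance: ρ_c h = (ρ_m − ρ_c) r → ρ_m = ρ_c (1 + h/r).
ρ_m = 2780 × (1 + 2.1 km/9.73 km) = 3380 kg m⁻³.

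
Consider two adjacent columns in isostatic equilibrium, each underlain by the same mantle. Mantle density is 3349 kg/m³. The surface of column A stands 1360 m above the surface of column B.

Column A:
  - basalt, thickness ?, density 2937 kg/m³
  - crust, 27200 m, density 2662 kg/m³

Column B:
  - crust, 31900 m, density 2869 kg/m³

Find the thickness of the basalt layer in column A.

Take the compensation level at the base of the deeper column (depth z_c below the surface of column A) and equate Σ ρ_i t_i down to z_c; mantle fills any gap and the z_c terms cancel.
Column A: x×2937 + 27200×2662 + (z_c − 27200 − x)×3349
Column B: 1360×0 + 31900×2869 + (z_c − 1360 − 31900)×3349
The z_c×3349 term appears on both sides and cancels. Collect the known terms of each column as K = Σ(ρt)_known − 3349 × (depth of known layers): K_A = 72406400 − 3349×27200 = −18686400; K_B = 91521100 − 3349×(1360 + 31900) = −19866640.
Balance: K_A − x×(3349 − 2937) = K_B, so x = (K_A − K_B)/(3349 − 2937) = 1180240/412 = 2860 m.

2860 m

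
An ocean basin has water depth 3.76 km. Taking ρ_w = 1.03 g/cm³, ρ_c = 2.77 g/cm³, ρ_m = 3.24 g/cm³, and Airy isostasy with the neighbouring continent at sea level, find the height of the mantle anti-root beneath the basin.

In Airy isostatic equilibrium: replacing crust with seawater at the top is compensated by replacing crust with mantle at the base: d (ρ_c − ρ_w) = a (ρ_m − ρ_c).
a = d (ρ_c − ρ_w)/(ρ_m − ρ_c) = 3.76 km × 1.74/0.47 = 13.9 km.

13.9 km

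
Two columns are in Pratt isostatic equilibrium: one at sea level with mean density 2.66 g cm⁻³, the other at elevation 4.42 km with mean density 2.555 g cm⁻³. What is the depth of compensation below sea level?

108 km

ρ_ref D = ρ (D + h) → D (ρ_ref − ρ) = ρ h.
D = ρ h/(ρ_ref − ρ) = 2.555 × 4.42 km/(2.66 − 2.555) = 108 km.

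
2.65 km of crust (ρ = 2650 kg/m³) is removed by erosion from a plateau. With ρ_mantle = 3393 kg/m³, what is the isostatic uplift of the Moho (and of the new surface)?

2.07 km

Unloading: uplift u = e ρ_c/ρ_m = 2.65 km × 2650/3393 = 2.07 km.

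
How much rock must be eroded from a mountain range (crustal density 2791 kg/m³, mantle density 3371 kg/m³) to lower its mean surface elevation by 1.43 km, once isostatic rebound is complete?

8.31 km

Net drop Δ = e − u = e − e ρ_c/ρ_m = e (ρ_m − ρ_c)/ρ_m.
e = Δ ρ_m/(ρ_m − ρ_c) = 1.43 km × 3371/580 = 8.31 km.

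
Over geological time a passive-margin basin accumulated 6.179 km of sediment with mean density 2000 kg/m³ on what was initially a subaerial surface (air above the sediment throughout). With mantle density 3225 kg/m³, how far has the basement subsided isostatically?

Subaerial load: s = t ρ_sed / ρ_m = 6.179 km × 2000/3225 = 3.83 km.

3.83 km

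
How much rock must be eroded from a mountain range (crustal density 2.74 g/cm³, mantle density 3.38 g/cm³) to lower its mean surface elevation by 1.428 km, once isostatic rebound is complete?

7.54 km

Net drop Δ = e − u = e − e ρ_c/ρ_m = e (ρ_m − ρ_c)/ρ_m.
e = Δ ρ_m/(ρ_m − ρ_c) = 1.428 km × 3.38/0.64 = 7.54 km.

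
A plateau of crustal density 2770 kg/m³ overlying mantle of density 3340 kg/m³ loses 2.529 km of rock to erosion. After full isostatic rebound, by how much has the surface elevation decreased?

Rebound u = e ρ_c/ρ_m = 2.529 km × 2770/3340 = 2.097 km.
Net surface drop = e − u = 2.529 km − 2.097 km = e (ρ_m − ρ_c)/ρ_m = 0.432 km.

0.432 km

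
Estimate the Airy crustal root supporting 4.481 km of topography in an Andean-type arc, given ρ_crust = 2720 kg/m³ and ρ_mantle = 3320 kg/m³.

20.3 km

By Archimedes' principle applied to the lithosphere: the weight of the topography is balanced by the buoyancy of the root, ρ_c h = (ρ_m − ρ_c) r.
r = h · ρ_c / (ρ_m − ρ_c) = 4.481 km × 2720 / (3320 − 2720) = 20.3 km.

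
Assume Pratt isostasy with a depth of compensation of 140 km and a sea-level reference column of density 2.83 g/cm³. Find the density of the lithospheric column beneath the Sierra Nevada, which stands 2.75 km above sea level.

2.78 g/cm³

Pratt balance: ρ_ref D = ρ (D + h).
ρ = ρ_ref D/(D + h) = 2.83 × 140 km/(140 km + 2.75 km) = 2.78 g/cm³.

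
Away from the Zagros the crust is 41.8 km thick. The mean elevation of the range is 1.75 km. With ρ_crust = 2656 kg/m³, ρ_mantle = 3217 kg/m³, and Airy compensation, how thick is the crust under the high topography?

51.8 km

Root depth r = h ρ_c / (ρ_m − ρ_c) = 1.75 km × 2656 / 561 = 8.285 km.
Total thickness = T + h + r = 41.8 km + 1.75 km + 8.285 km = 51.8 km.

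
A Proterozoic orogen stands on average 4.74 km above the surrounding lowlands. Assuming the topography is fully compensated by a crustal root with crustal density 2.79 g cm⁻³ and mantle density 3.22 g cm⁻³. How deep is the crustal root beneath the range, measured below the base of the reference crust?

30.8 km

By Archimedes' principle applied to the lithosphere: the weight of the topography is balanced by the buoyancy of the root, ρ_c h = (ρ_m − ρ_c) r.
r = h · ρ_c / (ρ_m − ρ_c) = 4.74 km × 2.79 / (3.22 − 2.79) = 30.8 km.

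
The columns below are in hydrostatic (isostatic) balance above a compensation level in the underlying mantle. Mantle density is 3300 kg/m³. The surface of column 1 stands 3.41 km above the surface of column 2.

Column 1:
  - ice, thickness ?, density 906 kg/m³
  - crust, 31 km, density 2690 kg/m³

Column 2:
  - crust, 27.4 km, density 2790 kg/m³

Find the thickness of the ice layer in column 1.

Take the compensation level at the base of the deeper column (depth z_c below the surface of column 1) and equate Σ ρ_i t_i down to z_c; mantle fills any gap and the z_c terms cancel.
Column 1: x×906 + 31×2690 + (z_c − 31 − x)×3300
Column 2: 3.41×0 + 27.4×2790 + (z_c − 3.41 − 27.4)×3300
The z_c×3300 term appears on both sides and cancels. Collect the known terms of each column as K = Σ(ρt)_known − 3300 × (depth of known layers): K_1 = 83390 − 3300×31 = −18910; K_2 = 76446 − 3300×(3.41 + 27.4) = −25227.
Balance: K_1 − x×(3300 − 906) = K_2, so x = (K_1 − K_2)/(3300 − 906) = 6317/2394 = 2.64 km.

2.64 km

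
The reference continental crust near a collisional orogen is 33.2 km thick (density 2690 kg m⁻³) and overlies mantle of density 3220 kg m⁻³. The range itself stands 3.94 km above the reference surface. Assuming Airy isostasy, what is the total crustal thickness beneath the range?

57.1 km

Root depth r = h ρ_c / (ρ_m − ρ_c) = 3.94 km × 2690 / 530 = 20 km.
Total thickness = T + h + r = 33.2 km + 3.94 km + 20 km = 57.1 km.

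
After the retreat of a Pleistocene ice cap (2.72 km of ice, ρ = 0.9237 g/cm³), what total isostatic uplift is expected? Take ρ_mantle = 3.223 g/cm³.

0.78 km

Removing the load lets mantle flow back in; uplift u satisfies ρ_ice t = ρ_m u.
u = t ρ_ice/ρ_m = 2.72 km × 0.9237/3.223 = 0.78 km.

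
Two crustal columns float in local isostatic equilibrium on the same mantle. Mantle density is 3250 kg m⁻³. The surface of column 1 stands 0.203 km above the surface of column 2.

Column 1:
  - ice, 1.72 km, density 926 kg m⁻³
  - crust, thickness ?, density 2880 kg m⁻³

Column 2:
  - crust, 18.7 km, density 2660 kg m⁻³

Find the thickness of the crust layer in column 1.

20.8 km

Take the compensation level at the base of the deeper column (depth z_c below the surface of column 1) and equate Σ ρ_i t_i down to z_c; mantle fills any gap and the z_c terms cancel.
Column 1: 1.72×926 + x×2880 + (z_c − 1.72 − x)×3250
Column 2: 0.203×0 + 18.7×2660 + (z_c − 0.203 − 18.7)×3250
The z_c×3250 term appears on both sides and cancels. Collect the known terms of each column as K = Σ(ρt)_known − 3250 × (depth of known layers): K_1 = 1592.72 − 3250×1.72 = −3997.28; K_2 = 49742 − 3250×(0.203 + 18.7) = −11692.75.
Balance: K_1 − x×(3250 − 2880) = K_2, so x = (K_1 − K_2)/(3250 − 2880) = 7695.47/370 = 20.8 km.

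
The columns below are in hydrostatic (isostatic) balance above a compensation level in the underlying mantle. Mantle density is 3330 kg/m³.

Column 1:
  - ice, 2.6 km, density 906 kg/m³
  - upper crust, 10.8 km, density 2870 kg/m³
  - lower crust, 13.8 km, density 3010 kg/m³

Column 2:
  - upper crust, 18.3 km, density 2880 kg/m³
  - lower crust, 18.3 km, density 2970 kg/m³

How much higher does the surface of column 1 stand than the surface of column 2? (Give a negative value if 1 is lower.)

0.259 km

For any compensation level in the mantle, the mantle terms cancel and isostasy reduces to e = (Σt_1 − Σt_2) − (Σ(ρt)_1 − Σ(ρt)_2) / ρ_m.
Σt_1 = 27.2 km; Σt_2 = 36.6 km; Σ(ρt)_1 = 74889.6; Σ(ρt)_2 = 107055 (in km·kg/m³).
e = (27.2 − 36.6) − (74889.6 − 107055) / 3330 = 0.259 km.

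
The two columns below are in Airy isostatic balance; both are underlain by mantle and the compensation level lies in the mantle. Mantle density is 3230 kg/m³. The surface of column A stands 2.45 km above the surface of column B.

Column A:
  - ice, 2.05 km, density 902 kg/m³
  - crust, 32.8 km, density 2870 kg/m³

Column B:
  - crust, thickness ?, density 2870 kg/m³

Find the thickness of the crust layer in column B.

24.1 km

Take the compensation level at the base of the deeper column (depth z_c below the surface of column A) and equate Σ ρ_i t_i down to z_c; mantle fills any gap and the z_c terms cancel.
Column A: 2.05×902 + 32.8×2870 + (z_c − 34.85)×3230
Column B: 2.45×0 + x×2870 + (z_c − 2.45 − 0 − x)×3230
The z_c×3230 term appears on both sides and cancels. Collect the known terms of each column as K = Σ(ρt)_known − 3230 × (depth of known layers): K_A = 95985.1 − 3230×34.85 = −16580.4; K_B = 0 − 3230×(2.45 + 0) = −7913.5.
Balance: K_A = K_B − x×(3230 − 2870), so x = (K_B − K_A)/(3230 − 2870) = 8666.9/360 = 24.1 km.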